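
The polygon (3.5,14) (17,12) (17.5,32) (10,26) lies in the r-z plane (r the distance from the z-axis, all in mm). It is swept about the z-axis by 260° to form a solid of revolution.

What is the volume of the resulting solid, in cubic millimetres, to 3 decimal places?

Volume = 8984.199 mm³

Profile (r,z), 4 vertices: (3.5,14) (17,12) (17.5,32) (10,26)
edge 0: (3.5,14)→(17,12)  cross = 3.5·12 − 17·14 = -196.0000; (r_i+r_j)·cross = 20.5·-196.0000 = -4018.0000
edge 1: (17,12)→(17.5,32)  cross = 17·32 − 17.5·12 = 334.0000; (r_i+r_j)·cross = 34.5·334.0000 = 11523.0000
edge 2: (17.5,32)→(10,26)  cross = 17.5·26 − 10·32 = 135.0000; (r_i+r_j)·cross = 27.5·135.0000 = 3712.5000
edge 3: (10,26)→(3.5,14)  cross = 10·14 − 3.5·26 = 49.0000; (r_i+r_j)·cross = 13.5·49.0000 = 661.5000
Σcross = 322.0000 → A = |Σcross|/2 = 161.0000 mm²
Σ(r_i+r_j)·cross = 11879.0000 → first moment M = |Σ|/6 = 1979.8333
R_c = M/A = 1979.8333/161.0000 = 12.2971 mm
θ = 260° = 4.537856 rad
V = θ·R_c·A = 4.537856·12.2971·161.0000 = 8984.199 mm³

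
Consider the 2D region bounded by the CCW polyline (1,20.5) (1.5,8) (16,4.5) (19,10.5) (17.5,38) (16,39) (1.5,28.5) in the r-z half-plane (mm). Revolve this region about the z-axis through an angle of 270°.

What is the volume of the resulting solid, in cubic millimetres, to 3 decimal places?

Profile (r,z), 7 vertices: (1,20.5) (1.5,8) (16,4.5) (19,10.5) (17.5,38) (16,39) (1.5,28.5)
edge 0: (1,20.5)→(1.5,8)  cross = 1·8 − 1.5·20.5 = -22.7500; (r_i+r_j)·cross = 2.5·-22.7500 = -56.8750
edge 1: (1.5,8)→(16,4.5)  cross = 1.5·4.5 − 16·8 = -121.2500; (r_i+r_j)·cross = 17.5·-121.2500 = -2121.8750
edge 2: (16,4.5)→(19,10.5)  cross = 16·10.5 − 19·4.5 = 82.5000; (r_i+r_j)·cross = 35·82.5000 = 2887.5000
edge 3: (19,10.5)→(17.5,38)  cross = 19·38 − 17.5·10.5 = 538.2500; (r_i+r_j)·cross = 36.5·538.2500 = 19646.1250
edge 4: (17.5,38)→(16,39)  cross = 17.5·39 − 16·38 = 74.5000; (r_i+r_j)·cross = 33.5·74.5000 = 2495.7500
edge 5: (16,39)→(1.5,28.5)  cross = 16·28.5 − 1.5·39 = 397.5000; (r_i+r_j)·cross = 17.5·397.5000 = 6956.2500
edge 6: (1.5,28.5)→(1,20.5)  cross = 1.5·20.5 − 1·28.5 = 2.2500; (r_i+r_j)·cross = 2.5·2.2500 = 5.6250
Σcross = 951.0000 → A = |Σcross|/2 = 475.5000 mm²
Σ(r_i+r_j)·cross = 29812.5000 → first moment M = |Σ|/6 = 4968.7500
R_c = M/A = 4968.7500/475.5000 = 10.4495 mm
θ = 270° = 4.712389 rad
V = θ·R_c·A = 4.712389·10.4495·475.5000 = 23414.683 mm³

Volume = 23414.683 mm³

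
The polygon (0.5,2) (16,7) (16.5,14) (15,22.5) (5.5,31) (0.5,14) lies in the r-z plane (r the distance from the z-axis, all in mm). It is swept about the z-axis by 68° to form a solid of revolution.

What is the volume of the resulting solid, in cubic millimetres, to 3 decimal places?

Profile (r,z), 6 vertices: (0.5,2) (16,7) (16.5,14) (15,22.5) (5.5,31) (0.5,14)
edge 0: (0.5,2)→(16,7)  cross = 0.5·7 − 16·2 = -28.5000; (r_i+r_j)·cross = 16.5·-28.5000 = -470.2500
edge 1: (16,7)→(16.5,14)  cross = 16·14 − 16.5·7 = 108.5000; (r_i+r_j)·cross = 32.5·108.5000 = 3526.2500
edge 2: (16.5,14)→(15,22.5)  cross = 16.5·22.5 − 15·14 = 161.2500; (r_i+r_j)·cross = 31.5·161.2500 = 5079.3750
edge 3: (15,22.5)→(5.5,31)  cross = 15·31 − 5.5·22.5 = 341.2500; (r_i+r_j)·cross = 20.5·341.2500 = 6995.6250
edge 4: (5.5,31)→(0.5,14)  cross = 5.5·14 − 0.5·31 = 61.5000; (r_i+r_j)·cross = 6·61.5000 = 369.0000
edge 5: (0.5,14)→(0.5,2)  cross = 0.5·2 − 0.5·14 = -6.0000; (r_i+r_j)·cross = 1·-6.0000 = -6.0000
Σcross = 638.0000 → A = |Σcross|/2 = 319.0000 mm²
Σ(r_i+r_j)·cross = 15494.0000 → first moment M = |Σ|/6 = 2582.3333
R_c = M/A = 2582.3333/319.0000 = 8.0951 mm
θ = 68° = 1.186824 rad
V = θ·R_c·A = 1.186824·8.0951·319.0000 = 3064.775 mm³

Volume = 3064.775 mm³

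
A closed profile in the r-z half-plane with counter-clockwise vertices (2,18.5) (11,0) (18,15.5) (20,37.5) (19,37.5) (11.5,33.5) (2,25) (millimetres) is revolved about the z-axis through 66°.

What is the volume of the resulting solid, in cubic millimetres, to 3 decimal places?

Profile (r,z), 7 vertices: (2,18.5) (11,0) (18,15.5) (20,37.5) (19,37.5) (11.5,33.5) (2,25)
edge 0: (2,18.5)→(11,0)  cross = 2·0 − 11·18.5 = -203.5000; (r_i+r_j)·cross = 13·-203.5000 = -2645.5000
edge 1: (11,0)→(18,15.5)  cross = 11·15.5 − 18·0 = 170.5000; (r_i+r_j)·cross = 29·170.5000 = 4944.5000
edge 2: (18,15.5)→(20,37.5)  cross = 18·37.5 − 20·15.5 = 365.0000; (r_i+r_j)·cross = 38·365.0000 = 13870.0000
edge 3: (20,37.5)→(19,37.5)  cross = 20·37.5 − 19·37.5 = 37.5000; (r_i+r_j)·cross = 39·37.5000 = 1462.5000
edge 4: (19,37.5)→(11.5,33.5)  cross = 19·33.5 − 11.5·37.5 = 205.2500; (r_i+r_j)·cross = 30.5·205.2500 = 6260.1250
edge 5: (11.5,33.5)→(2,25)  cross = 11.5·25 − 2·33.5 = 220.5000; (r_i+r_j)·cross = 13.5·220.5000 = 2976.7500
edge 6: (2,25)→(2,18.5)  cross = 2·18.5 − 2·25 = -13.0000; (r_i+r_j)·cross = 4·-13.0000 = -52.0000
Σcross = 782.2500 → A = |Σcross|/2 = 391.1250 mm²
Σ(r_i+r_j)·cross = 26816.3750 → first moment M = |Σ|/6 = 4469.3958
R_c = M/A = 4469.3958/391.1250 = 11.4270 mm
θ = 66° = 1.151917 rad
V = θ·R_c·A = 1.151917·11.4270·391.1250 = 5148.374 mm³

Volume = 5148.374 mm³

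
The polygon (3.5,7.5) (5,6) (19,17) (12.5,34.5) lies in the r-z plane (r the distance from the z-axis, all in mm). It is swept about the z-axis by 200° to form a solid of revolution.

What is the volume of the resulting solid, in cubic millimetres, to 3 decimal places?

Profile (r,z), 4 vertices: (3.5,7.5) (5,6) (19,17) (12.5,34.5)
edge 0: (3.5,7.5)→(5,6)  cross = 3.5·6 − 5·7.5 = -16.5000; (r_i+r_j)·cross = 8.5·-16.5000 = -140.2500
edge 1: (5,6)→(19,17)  cross = 5·17 − 19·6 = -29.0000; (r_i+r_j)·cross = 24·-29.0000 = -696.0000
edge 2: (19,17)→(12.5,34.5)  cross = 19·34.5 − 12.5·17 = 443.0000; (r_i+r_j)·cross = 31.5·443.0000 = 13954.5000
edge 3: (12.5,34.5)→(3.5,7.5)  cross = 12.5·7.5 − 3.5·34.5 = -27.0000; (r_i+r_j)·cross = 16·-27.0000 = -432.0000
Σcross = 370.5000 → A = |Σcross|/2 = 185.2500 mm²
Σ(r_i+r_j)·cross = 12686.2500 → first moment M = |Σ|/6 = 2114.3750
R_c = M/A = 2114.3750/185.2500 = 11.4136 mm
θ = 200° = 3.490659 rad
V = θ·R_c·A = 3.490659·11.4136·185.2500 = 7380.561 mm³

Volume = 7380.561 mm³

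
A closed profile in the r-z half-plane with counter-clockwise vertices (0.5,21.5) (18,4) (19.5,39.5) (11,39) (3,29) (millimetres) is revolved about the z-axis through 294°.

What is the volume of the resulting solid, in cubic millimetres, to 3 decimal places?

Profile (r,z), 5 vertices: (0.5,21.5) (18,4) (19.5,39.5) (11,39) (3,29)
edge 0: (0.5,21.5)→(18,4)  cross = 0.5·4 − 18·21.5 = -385.0000; (r_i+r_j)·cross = 18.5·-385.0000 = -7122.5000
edge 1: (18,4)→(19.5,39.5)  cross = 18·39.5 − 19.5·4 = 633.0000; (r_i+r_j)·cross = 37.5·633.0000 = 23737.5000
edge 2: (19.5,39.5)→(11,39)  cross = 19.5·39 − 11·39.5 = 326.0000; (r_i+r_j)·cross = 30.5·326.0000 = 9943.0000
edge 3: (11,39)→(3,29)  cross = 11·29 − 3·39 = 202.0000; (r_i+r_j)·cross = 14·202.0000 = 2828.0000
edge 4: (3,29)→(0.5,21.5)  cross = 3·21.5 − 0.5·29 = 50.0000; (r_i+r_j)·cross = 3.5·50.0000 = 175.0000
Σcross = 826.0000 → A = |Σcross|/2 = 413.0000 mm²
Σ(r_i+r_j)·cross = 29561.0000 → first moment M = |Σ|/6 = 4926.8333
R_c = M/A = 4926.8333/413.0000 = 11.9294 mm
θ = 294° = 5.131268 rad
V = θ·R_c·A = 5.131268·11.9294·413.0000 = 25280.902 mm³

Volume = 25280.902 mm³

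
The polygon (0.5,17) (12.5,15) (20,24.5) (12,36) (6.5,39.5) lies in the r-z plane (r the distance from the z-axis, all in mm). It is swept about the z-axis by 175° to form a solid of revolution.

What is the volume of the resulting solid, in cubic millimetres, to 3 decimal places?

Volume = 8269.779 mm³

Profile (r,z), 5 vertices: (0.5,17) (12.5,15) (20,24.5) (12,36) (6.5,39.5)
edge 0: (0.5,17)→(12.5,15)  cross = 0.5·15 − 12.5·17 = -205.0000; (r_i+r_j)·cross = 13·-205.0000 = -2665.0000
edge 1: (12.5,15)→(20,24.5)  cross = 12.5·24.5 − 20·15 = 6.2500; (r_i+r_j)·cross = 32.5·6.2500 = 203.1250
edge 2: (20,24.5)→(12,36)  cross = 20·36 − 12·24.5 = 426.0000; (r_i+r_j)·cross = 32·426.0000 = 13632.0000
edge 3: (12,36)→(6.5,39.5)  cross = 12·39.5 − 6.5·36 = 240.0000; (r_i+r_j)·cross = 18.5·240.0000 = 4440.0000
edge 4: (6.5,39.5)→(0.5,17)  cross = 6.5·17 − 0.5·39.5 = 90.7500; (r_i+r_j)·cross = 7·90.7500 = 635.2500
Σcross = 558.0000 → A = |Σcross|/2 = 279.0000 mm²
Σ(r_i+r_j)·cross = 16245.3750 → first moment M = |Σ|/6 = 2707.5625
R_c = M/A = 2707.5625/279.0000 = 9.7045 mm
θ = 175° = 3.054326 rad
V = θ·R_c·A = 3.054326·9.7045·279.0000 = 8269.779 mm³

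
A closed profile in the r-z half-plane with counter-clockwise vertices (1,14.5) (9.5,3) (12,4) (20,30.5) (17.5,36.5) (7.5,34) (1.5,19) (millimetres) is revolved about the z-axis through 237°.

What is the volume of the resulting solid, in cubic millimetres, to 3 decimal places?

Profile (r,z), 7 vertices: (1,14.5) (9.5,3) (12,4) (20,30.5) (17.5,36.5) (7.5,34) (1.5,19)
edge 0: (1,14.5)→(9.5,3)  cross = 1·3 − 9.5·14.5 = -134.7500; (r_i+r_j)·cross = 10.5·-134.7500 = -1414.8750
edge 1: (9.5,3)→(12,4)  cross = 9.5·4 − 12·3 = 2.0000; (r_i+r_j)·cross = 21.5·2.0000 = 43.0000
edge 2: (12,4)→(20,30.5)  cross = 12·30.5 − 20·4 = 286.0000; (r_i+r_j)·cross = 32·286.0000 = 9152.0000
edge 3: (20,30.5)→(17.5,36.5)  cross = 20·36.5 − 17.5·30.5 = 196.2500; (r_i+r_j)·cross = 37.5·196.2500 = 7359.3750
edge 4: (17.5,36.5)→(7.5,34)  cross = 17.5·34 − 7.5·36.5 = 321.2500; (r_i+r_j)·cross = 25·321.2500 = 8031.2500
edge 5: (7.5,34)→(1.5,19)  cross = 7.5·19 − 1.5·34 = 91.5000; (r_i+r_j)·cross = 9·91.5000 = 823.5000
edge 6: (1.5,19)→(1,14.5)  cross = 1.5·14.5 − 1·19 = 2.7500; (r_i+r_j)·cross = 2.5·2.7500 = 6.8750
Σcross = 765.0000 → A = |Σcross|/2 = 382.5000 mm²
Σ(r_i+r_j)·cross = 24001.1250 → first moment M = |Σ|/6 = 4000.1875
R_c = M/A = 4000.1875/382.5000 = 10.4580 mm
θ = 237° = 4.136430 rad
V = θ·R_c·A = 4.136430·10.4580·382.5000 = 16546.497 mm³

Volume = 16546.497 mm³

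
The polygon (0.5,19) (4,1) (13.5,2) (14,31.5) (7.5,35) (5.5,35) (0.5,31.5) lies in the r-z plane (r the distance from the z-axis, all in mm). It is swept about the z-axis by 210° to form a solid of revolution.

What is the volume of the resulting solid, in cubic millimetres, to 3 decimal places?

Profile (r,z), 7 vertices: (0.5,19) (4,1) (13.5,2) (14,31.5) (7.5,35) (5.5,35) (0.5,31.5)
edge 0: (0.5,19)→(4,1)  cross = 0.5·1 − 4·19 = -75.5000; (r_i+r_j)·cross = 4.5·-75.5000 = -339.7500
edge 1: (4,1)→(13.5,2)  cross = 4·2 − 13.5·1 = -5.5000; (r_i+r_j)·cross = 17.5·-5.5000 = -96.2500
edge 2: (13.5,2)→(14,31.5)  cross = 13.5·31.5 − 14·2 = 397.2500; (r_i+r_j)·cross = 27.5·397.2500 = 10924.3750
edge 3: (14,31.5)→(7.5,35)  cross = 14·35 − 7.5·31.5 = 253.7500; (r_i+r_j)·cross = 21.5·253.7500 = 5455.6250
edge 4: (7.5,35)→(5.5,35)  cross = 7.5·35 − 5.5·35 = 70.0000; (r_i+r_j)·cross = 13·70.0000 = 910.0000
edge 5: (5.5,35)→(0.5,31.5)  cross = 5.5·31.5 − 0.5·35 = 155.7500; (r_i+r_j)·cross = 6·155.7500 = 934.5000
edge 6: (0.5,31.5)→(0.5,19)  cross = 0.5·19 − 0.5·31.5 = -6.2500; (r_i+r_j)·cross = 1·-6.2500 = -6.2500
Σcross = 789.5000 → A = |Σcross|/2 = 394.7500 mm²
Σ(r_i+r_j)·cross = 17782.2500 → first moment M = |Σ|/6 = 2963.7083
R_c = M/A = 2963.7083/394.7500 = 7.5078 mm
θ = 210° = 3.665191 rad
V = θ·R_c·A = 3.665191·7.5078·394.7500 = 10862.558 mm³

Volume = 10862.558 mm³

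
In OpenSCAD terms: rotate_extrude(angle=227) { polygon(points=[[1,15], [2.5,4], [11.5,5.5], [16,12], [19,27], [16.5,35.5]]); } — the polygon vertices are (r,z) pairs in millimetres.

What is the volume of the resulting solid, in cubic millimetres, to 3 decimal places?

Volume = 13064.852 mm³

Profile (r,z), 6 vertices: (1,15) (2.5,4) (11.5,5.5) (16,12) (19,27) (16.5,35.5)
edge 0: (1,15)→(2.5,4)  cross = 1·4 − 2.5·15 = -33.5000; (r_i+r_j)·cross = 3.5·-33.5000 = -117.2500
edge 1: (2.5,4)→(11.5,5.5)  cross = 2.5·5.5 − 11.5·4 = -32.2500; (r_i+r_j)·cross = 14·-32.2500 = -451.5000
edge 2: (11.5,5.5)→(16,12)  cross = 11.5·12 − 16·5.5 = 50.0000; (r_i+r_j)·cross = 27.5·50.0000 = 1375.0000
edge 3: (16,12)→(19,27)  cross = 16·27 − 19·12 = 204.0000; (r_i+r_j)·cross = 35·204.0000 = 7140.0000
edge 4: (19,27)→(16.5,35.5)  cross = 19·35.5 − 16.5·27 = 229.0000; (r_i+r_j)·cross = 35.5·229.0000 = 8129.5000
edge 5: (16.5,35.5)→(1,15)  cross = 16.5·15 − 1·35.5 = 212.0000; (r_i+r_j)·cross = 17.5·212.0000 = 3710.0000
Σcross = 629.2500 → A = |Σcross|/2 = 314.6250 mm²
Σ(r_i+r_j)·cross = 19785.7500 → first moment M = |Σ|/6 = 3297.6250
R_c = M/A = 3297.6250/314.6250 = 10.4811 mm
θ = 227° = 3.961897 rad
V = θ·R_c·A = 3.961897·10.4811·314.6250 = 13064.852 mm³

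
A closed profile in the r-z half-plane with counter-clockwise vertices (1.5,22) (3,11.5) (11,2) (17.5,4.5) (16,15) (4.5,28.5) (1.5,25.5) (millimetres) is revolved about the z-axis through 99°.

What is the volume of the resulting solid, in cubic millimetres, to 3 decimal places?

Profile (r,z), 7 vertices: (1.5,22) (3,11.5) (11,2) (17.5,4.5) (16,15) (4.5,28.5) (1.5,25.5)
edge 0: (1.5,22)→(3,11.5)  cross = 1.5·11.5 − 3·22 = -48.7500; (r_i+r_j)·cross = 4.5·-48.7500 = -219.3750
edge 1: (3,11.5)→(11,2)  cross = 3·2 − 11·11.5 = -120.5000; (r_i+r_j)·cross = 14·-120.5000 = -1687.0000
edge 2: (11,2)→(17.5,4.5)  cross = 11·4.5 − 17.5·2 = 14.5000; (r_i+r_j)·cross = 28.5·14.5000 = 413.2500
edge 3: (17.5,4.5)→(16,15)  cross = 17.5·15 − 16·4.5 = 190.5000; (r_i+r_j)·cross = 33.5·190.5000 = 6381.7500
edge 4: (16,15)→(4.5,28.5)  cross = 16·28.5 − 4.5·15 = 388.5000; (r_i+r_j)·cross = 20.5·388.5000 = 7964.2500
edge 5: (4.5,28.5)→(1.5,25.5)  cross = 4.5·25.5 − 1.5·28.5 = 72.0000; (r_i+r_j)·cross = 6·72.0000 = 432.0000
edge 6: (1.5,25.5)→(1.5,22)  cross = 1.5·22 − 1.5·25.5 = -5.2500; (r_i+r_j)·cross = 3·-5.2500 = -15.7500
Σcross = 491.0000 → A = |Σcross|/2 = 245.5000 mm²
Σ(r_i+r_j)·cross = 13269.1250 → first moment M = |Σ|/6 = 2211.5208
R_c = M/A = 2211.5208/245.5000 = 9.0082 mm
θ = 99° = 1.727876 rad
V = θ·R_c·A = 1.727876·9.0082·245.5000 = 3821.234 mm³

Volume = 3821.234 mm³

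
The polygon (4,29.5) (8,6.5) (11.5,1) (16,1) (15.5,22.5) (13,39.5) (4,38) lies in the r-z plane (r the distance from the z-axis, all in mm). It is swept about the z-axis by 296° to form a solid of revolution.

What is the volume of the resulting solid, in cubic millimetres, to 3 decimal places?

Volume = 18477.039 mm³

Profile (r,z), 7 vertices: (4,29.5) (8,6.5) (11.5,1) (16,1) (15.5,22.5) (13,39.5) (4,38)
edge 0: (4,29.5)→(8,6.5)  cross = 4·6.5 − 8·29.5 = -210.0000; (r_i+r_j)·cross = 12·-210.0000 = -2520.0000
edge 1: (8,6.5)→(11.5,1)  cross = 8·1 − 11.5·6.5 = -66.7500; (r_i+r_j)·cross = 19.5·-66.7500 = -1301.6250
edge 2: (11.5,1)→(16,1)  cross = 11.5·1 − 16·1 = -4.5000; (r_i+r_j)·cross = 27.5·-4.5000 = -123.7500
edge 3: (16,1)→(15.5,22.5)  cross = 16·22.5 − 15.5·1 = 344.5000; (r_i+r_j)·cross = 31.5·344.5000 = 10851.7500
edge 4: (15.5,22.5)→(13,39.5)  cross = 15.5·39.5 − 13·22.5 = 319.7500; (r_i+r_j)·cross = 28.5·319.7500 = 9112.8750
edge 5: (13,39.5)→(4,38)  cross = 13·38 − 4·39.5 = 336.0000; (r_i+r_j)·cross = 17·336.0000 = 5712.0000
edge 6: (4,38)→(4,29.5)  cross = 4·29.5 − 4·38 = -34.0000; (r_i+r_j)·cross = 8·-34.0000 = -272.0000
Σcross = 685.0000 → A = |Σcross|/2 = 342.5000 mm²
Σ(r_i+r_j)·cross = 21459.2500 → first moment M = |Σ|/6 = 3576.5417
R_c = M/A = 3576.5417/342.5000 = 10.4425 mm
θ = 296° = 5.166175 rad
V = θ·R_c·A = 5.166175·10.4425·342.5000 = 18477.039 mm³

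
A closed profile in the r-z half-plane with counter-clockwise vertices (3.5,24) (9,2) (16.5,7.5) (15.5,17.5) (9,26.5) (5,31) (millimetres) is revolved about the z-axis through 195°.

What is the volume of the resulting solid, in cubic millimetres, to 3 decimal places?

Profile (r,z), 6 vertices: (3.5,24) (9,2) (16.5,7.5) (15.5,17.5) (9,26.5) (5,31)
edge 0: (3.5,24)→(9,2)  cross = 3.5·2 − 9·24 = -209.0000; (r_i+r_j)·cross = 12.5·-209.0000 = -2612.5000
edge 1: (9,2)→(16.5,7.5)  cross = 9·7.5 − 16.5·2 = 34.5000; (r_i+r_j)·cross = 25.5·34.5000 = 879.7500
edge 2: (16.5,7.5)→(15.5,17.5)  cross = 16.5·17.5 − 15.5·7.5 = 172.5000; (r_i+r_j)·cross = 32·172.5000 = 5520.0000
edge 3: (15.5,17.5)→(9,26.5)  cross = 15.5·26.5 − 9·17.5 = 253.2500; (r_i+r_j)·cross = 24.5·253.2500 = 6204.6250
edge 4: (9,26.5)→(5,31)  cross = 9·31 − 5·26.5 = 146.5000; (r_i+r_j)·cross = 14·146.5000 = 2051.0000
edge 5: (5,31)→(3.5,24)  cross = 5·24 − 3.5·31 = 11.5000; (r_i+r_j)·cross = 8.5·11.5000 = 97.7500
Σcross = 409.2500 → A = |Σcross|/2 = 204.6250 mm²
Σ(r_i+r_j)·cross = 12140.6250 → first moment M = |Σ|/6 = 2023.4375
R_c = M/A = 2023.4375/204.6250 = 9.8885 mm
θ = 195° = 3.403392 rad
V = θ·R_c·A = 3.403392·9.8885·204.6250 = 6886.551 mm³

Volume = 6886.551 mm³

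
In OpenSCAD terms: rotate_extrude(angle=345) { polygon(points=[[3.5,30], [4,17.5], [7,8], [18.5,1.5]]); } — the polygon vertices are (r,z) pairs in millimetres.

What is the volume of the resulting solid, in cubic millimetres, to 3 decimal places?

Profile (r,z), 4 vertices: (3.5,30) (4,17.5) (7,8) (18.5,1.5)
edge 0: (3.5,30)→(4,17.5)  cross = 3.5·17.5 − 4·30 = -58.7500; (r_i+r_j)·cross = 7.5·-58.7500 = -440.6250
edge 1: (4,17.5)→(7,8)  cross = 4·8 − 7·17.5 = -90.5000; (r_i+r_j)·cross = 11·-90.5000 = -995.5000
edge 2: (7,8)→(18.5,1.5)  cross = 7·1.5 − 18.5·8 = -137.5000; (r_i+r_j)·cross = 25.5·-137.5000 = -3506.2500
edge 3: (18.5,1.5)→(3.5,30)  cross = 18.5·30 − 3.5·1.5 = 549.7500; (r_i+r_j)·cross = 22·549.7500 = 12094.5000
Σcross = 263.0000 → A = |Σcross|/2 = 131.5000 mm²
Σ(r_i+r_j)·cross = 7152.1250 → first moment M = |Σ|/6 = 1192.0208
R_c = M/A = 1192.0208/131.5000 = 9.0648 mm
θ = 345° = 6.021386 rad
V = θ·R_c·A = 6.021386·9.0648·131.5000 = 7177.617 mm³

Volume = 7177.617 mm³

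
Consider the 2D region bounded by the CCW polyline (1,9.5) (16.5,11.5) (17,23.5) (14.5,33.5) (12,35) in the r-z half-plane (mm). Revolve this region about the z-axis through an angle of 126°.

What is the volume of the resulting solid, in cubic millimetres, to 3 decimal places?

Profile (r,z), 5 vertices: (1,9.5) (16.5,11.5) (17,23.5) (14.5,33.5) (12,35)
edge 0: (1,9.5)→(16.5,11.5)  cross = 1·11.5 − 16.5·9.5 = -145.2500; (r_i+r_j)·cross = 17.5·-145.2500 = -2541.8750
edge 1: (16.5,11.5)→(17,23.5)  cross = 16.5·23.5 − 17·11.5 = 192.2500; (r_i+r_j)·cross = 33.5·192.2500 = 6440.3750
edge 2: (17,23.5)→(14.5,33.5)  cross = 17·33.5 − 14.5·23.5 = 228.7500; (r_i+r_j)·cross = 31.5·228.7500 = 7205.6250
edge 3: (14.5,33.5)→(12,35)  cross = 14.5·35 − 12·33.5 = 105.5000; (r_i+r_j)·cross = 26.5·105.5000 = 2795.7500
edge 4: (12,35)→(1,9.5)  cross = 12·9.5 − 1·35 = 79.0000; (r_i+r_j)·cross = 13·79.0000 = 1027.0000
Σcross = 460.2500 → A = |Σcross|/2 = 230.1250 mm²
Σ(r_i+r_j)·cross = 14926.8750 → first moment M = |Σ|/6 = 2487.8125
R_c = M/A = 2487.8125/230.1250 = 10.8107 mm
θ = 126° = 2.199115 rad
V = θ·R_c·A = 2.199115·10.8107·230.1250 = 5470.985 mm³

Volume = 5470.985 mm³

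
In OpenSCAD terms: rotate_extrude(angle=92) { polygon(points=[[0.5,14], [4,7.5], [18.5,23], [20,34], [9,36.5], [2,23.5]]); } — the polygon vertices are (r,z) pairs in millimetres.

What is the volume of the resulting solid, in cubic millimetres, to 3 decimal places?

Volume = 5106.035 mm³

Profile (r,z), 6 vertices: (0.5,14) (4,7.5) (18.5,23) (20,34) (9,36.5) (2,23.5)
edge 0: (0.5,14)→(4,7.5)  cross = 0.5·7.5 − 4·14 = -52.2500; (r_i+r_j)·cross = 4.5·-52.2500 = -235.1250
edge 1: (4,7.5)→(18.5,23)  cross = 4·23 − 18.5·7.5 = -46.7500; (r_i+r_j)·cross = 22.5·-46.7500 = -1051.8750
edge 2: (18.5,23)→(20,34)  cross = 18.5·34 − 20·23 = 169.0000; (r_i+r_j)·cross = 38.5·169.0000 = 6506.5000
edge 3: (20,34)→(9,36.5)  cross = 20·36.5 − 9·34 = 424.0000; (r_i+r_j)·cross = 29·424.0000 = 12296.0000
edge 4: (9,36.5)→(2,23.5)  cross = 9·23.5 − 2·36.5 = 138.5000; (r_i+r_j)·cross = 11·138.5000 = 1523.5000
edge 5: (2,23.5)→(0.5,14)  cross = 2·14 − 0.5·23.5 = 16.2500; (r_i+r_j)·cross = 2.5·16.2500 = 40.6250
Σcross = 648.7500 → A = |Σcross|/2 = 324.3750 mm²
Σ(r_i+r_j)·cross = 19079.6250 → first moment M = |Σ|/6 = 3179.9375
R_c = M/A = 3179.9375/324.3750 = 9.8033 mm
θ = 92° = 1.605703 rad
V = θ·R_c·A = 1.605703·9.8033·324.3750 = 5106.035 mm³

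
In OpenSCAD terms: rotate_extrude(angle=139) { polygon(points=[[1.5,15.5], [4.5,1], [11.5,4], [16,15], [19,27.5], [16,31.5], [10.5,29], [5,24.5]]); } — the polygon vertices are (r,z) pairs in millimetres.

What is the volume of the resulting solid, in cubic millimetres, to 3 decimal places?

Profile (r,z), 8 vertices: (1.5,15.5) (4.5,1) (11.5,4) (16,15) (19,27.5) (16,31.5) (10.5,29) (5,24.5)
edge 0: (1.5,15.5)→(4.5,1)  cross = 1.5·1 − 4.5·15.5 = -68.2500; (r_i+r_j)·cross = 6·-68.2500 = -409.5000
edge 1: (4.5,1)→(11.5,4)  cross = 4.5·4 − 11.5·1 = 6.5000; (r_i+r_j)·cross = 16·6.5000 = 104.0000
edge 2: (11.5,4)→(16,15)  cross = 11.5·15 − 16·4 = 108.5000; (r_i+r_j)·cross = 27.5·108.5000 = 2983.7500
edge 3: (16,15)→(19,27.5)  cross = 16·27.5 − 19·15 = 155.0000; (r_i+r_j)·cross = 35·155.0000 = 5425.0000
edge 4: (19,27.5)→(16,31.5)  cross = 19·31.5 − 16·27.5 = 158.5000; (r_i+r_j)·cross = 35·158.5000 = 5547.5000
edge 5: (16,31.5)→(10.5,29)  cross = 16·29 − 10.5·31.5 = 133.2500; (r_i+r_j)·cross = 26.5·133.2500 = 3531.1250
edge 6: (10.5,29)→(5,24.5)  cross = 10.5·24.5 − 5·29 = 112.2500; (r_i+r_j)·cross = 15.5·112.2500 = 1739.8750
edge 7: (5,24.5)→(1.5,15.5)  cross = 5·15.5 − 1.5·24.5 = 40.7500; (r_i+r_j)·cross = 6.5·40.7500 = 264.8750
Σcross = 646.5000 → A = |Σcross|/2 = 323.2500 mm²
Σ(r_i+r_j)·cross = 19186.6250 → first moment M = |Σ|/6 = 3197.7708
R_c = M/A = 3197.7708/323.2500 = 9.8926 mm
θ = 139° = 2.426008 rad
V = θ·R_c·A = 2.426008·9.8926·323.2500 = 7757.817 mm³

Volume = 7757.817 mm³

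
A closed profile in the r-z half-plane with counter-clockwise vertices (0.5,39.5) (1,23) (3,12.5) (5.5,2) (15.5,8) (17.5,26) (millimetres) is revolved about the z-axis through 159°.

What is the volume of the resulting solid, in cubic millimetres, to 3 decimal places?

Volume = 9416.345 mm³

Profile (r,z), 6 vertices: (0.5,39.5) (1,23) (3,12.5) (5.5,2) (15.5,8) (17.5,26)
edge 0: (0.5,39.5)→(1,23)  cross = 0.5·23 − 1·39.5 = -28.0000; (r_i+r_j)·cross = 1.5·-28.0000 = -42.0000
edge 1: (1,23)→(3,12.5)  cross = 1·12.5 − 3·23 = -56.5000; (r_i+r_j)·cross = 4·-56.5000 = -226.0000
edge 2: (3,12.5)→(5.5,2)  cross = 3·2 − 5.5·12.5 = -62.7500; (r_i+r_j)·cross = 8.5·-62.7500 = -533.3750
edge 3: (5.5,2)→(15.5,8)  cross = 5.5·8 − 15.5·2 = 13.0000; (r_i+r_j)·cross = 21·13.0000 = 273.0000
edge 4: (15.5,8)→(17.5,26)  cross = 15.5·26 − 17.5·8 = 263.0000; (r_i+r_j)·cross = 33·263.0000 = 8679.0000
edge 5: (17.5,26)→(0.5,39.5)  cross = 17.5·39.5 − 0.5·26 = 678.2500; (r_i+r_j)·cross = 18·678.2500 = 12208.5000
Σcross = 807.0000 → A = |Σcross|/2 = 403.5000 mm²
Σ(r_i+r_j)·cross = 20359.1250 → first moment M = |Σ|/6 = 3393.1875
R_c = M/A = 3393.1875/403.5000 = 8.4094 mm
θ = 159° = 2.775074 rad
V = θ·R_c·A = 2.775074·8.4094·403.5000 = 9416.345 mm³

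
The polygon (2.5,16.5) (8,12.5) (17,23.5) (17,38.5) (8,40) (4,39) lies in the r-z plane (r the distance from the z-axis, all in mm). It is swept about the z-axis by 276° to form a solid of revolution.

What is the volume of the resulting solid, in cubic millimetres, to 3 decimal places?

Volume = 14386.195 mm³

Profile (r,z), 6 vertices: (2.5,16.5) (8,12.5) (17,23.5) (17,38.5) (8,40) (4,39)
edge 0: (2.5,16.5)→(8,12.5)  cross = 2.5·12.5 − 8·16.5 = -100.7500; (r_i+r_j)·cross = 10.5·-100.7500 = -1057.8750
edge 1: (8,12.5)→(17,23.5)  cross = 8·23.5 − 17·12.5 = -24.5000; (r_i+r_j)·cross = 25·-24.5000 = -612.5000
edge 2: (17,23.5)→(17,38.5)  cross = 17·38.5 − 17·23.5 = 255.0000; (r_i+r_j)·cross = 34·255.0000 = 8670.0000
edge 3: (17,38.5)→(8,40)  cross = 17·40 − 8·38.5 = 372.0000; (r_i+r_j)·cross = 25·372.0000 = 9300.0000
edge 4: (8,40)→(4,39)  cross = 8·39 − 4·40 = 152.0000; (r_i+r_j)·cross = 12·152.0000 = 1824.0000
edge 5: (4,39)→(2.5,16.5)  cross = 4·16.5 − 2.5·39 = -31.5000; (r_i+r_j)·cross = 6.5·-31.5000 = -204.7500
Σcross = 622.2500 → A = |Σcross|/2 = 311.1250 mm²
Σ(r_i+r_j)·cross = 17918.8750 → first moment M = |Σ|/6 = 2986.4792
R_c = M/A = 2986.4792/311.1250 = 9.5990 mm
θ = 276° = 4.817109 rad
V = θ·R_c·A = 4.817109·9.5990·311.1250 = 14386.195 mm³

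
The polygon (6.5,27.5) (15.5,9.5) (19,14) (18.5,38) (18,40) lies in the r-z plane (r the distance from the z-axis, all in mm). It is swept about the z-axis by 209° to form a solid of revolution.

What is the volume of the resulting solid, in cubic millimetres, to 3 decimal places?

Profile (r,z), 5 vertices: (6.5,27.5) (15.5,9.5) (19,14) (18.5,38) (18,40)
edge 0: (6.5,27.5)→(15.5,9.5)  cross = 6.5·9.5 − 15.5·27.5 = -364.5000; (r_i+r_j)·cross = 22·-364.5000 = -8019.0000
edge 1: (15.5,9.5)→(19,14)  cross = 15.5·14 − 19·9.5 = 36.5000; (r_i+r_j)·cross = 34.5·36.5000 = 1259.2500
edge 2: (19,14)→(18.5,38)  cross = 19·38 − 18.5·14 = 463.0000; (r_i+r_j)·cross = 37.5·463.0000 = 17362.5000
edge 3: (18.5,38)→(18,40)  cross = 18.5·40 − 18·38 = 56.0000; (r_i+r_j)·cross = 36.5·56.0000 = 2044.0000
edge 4: (18,40)→(6.5,27.5)  cross = 18·27.5 − 6.5·40 = 235.0000; (r_i+r_j)·cross = 24.5·235.0000 = 5757.5000
Σcross = 426.0000 → A = |Σcross|/2 = 213.0000 mm²
Σ(r_i+r_j)·cross = 18404.2500 → first moment M = |Σ|/6 = 3067.3750
R_c = M/A = 3067.3750/213.0000 = 14.4008 mm
θ = 209° = 3.647738 rad
V = θ·R_c·A = 3.647738·14.4008·213.0000 = 11188.981 mm³

Volume = 11188.981 mm³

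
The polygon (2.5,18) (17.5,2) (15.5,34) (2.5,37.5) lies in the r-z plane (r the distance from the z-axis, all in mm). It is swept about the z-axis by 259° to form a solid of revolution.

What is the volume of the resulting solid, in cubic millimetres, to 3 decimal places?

Volume = 15897.315 mm³

Profile (r,z), 4 vertices: (2.5,18) (17.5,2) (15.5,34) (2.5,37.5)
edge 0: (2.5,18)→(17.5,2)  cross = 2.5·2 − 17.5·18 = -310.0000; (r_i+r_j)·cross = 20·-310.0000 = -6200.0000
edge 1: (17.5,2)→(15.5,34)  cross = 17.5·34 − 15.5·2 = 564.0000; (r_i+r_j)·cross = 33·564.0000 = 18612.0000
edge 2: (15.5,34)→(2.5,37.5)  cross = 15.5·37.5 − 2.5·34 = 496.2500; (r_i+r_j)·cross = 18·496.2500 = 8932.5000
edge 3: (2.5,37.5)→(2.5,18)  cross = 2.5·18 − 2.5·37.5 = -48.7500; (r_i+r_j)·cross = 5·-48.7500 = -243.7500
Σcross = 701.5000 → A = |Σcross|/2 = 350.7500 mm²
Σ(r_i+r_j)·cross = 21100.7500 → first moment M = |Σ|/6 = 3516.7917
R_c = M/A = 3516.7917/350.7500 = 10.0265 mm
θ = 259° = 4.520403 rad
V = θ·R_c·A = 4.520403·10.0265·350.7500 = 15897.315 mm³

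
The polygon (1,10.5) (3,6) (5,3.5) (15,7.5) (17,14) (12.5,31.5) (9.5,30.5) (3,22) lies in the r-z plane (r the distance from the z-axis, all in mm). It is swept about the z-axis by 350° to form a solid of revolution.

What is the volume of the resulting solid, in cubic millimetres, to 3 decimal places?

Profile (r,z), 8 vertices: (1,10.5) (3,6) (5,3.5) (15,7.5) (17,14) (12.5,31.5) (9.5,30.5) (3,22)
edge 0: (1,10.5)→(3,6)  cross = 1·6 − 3·10.5 = -25.5000; (r_i+r_j)·cross = 4·-25.5000 = -102.0000
edge 1: (3,6)→(5,3.5)  cross = 3·3.5 − 5·6 = -19.5000; (r_i+r_j)·cross = 8·-19.5000 = -156.0000
edge 2: (5,3.5)→(15,7.5)  cross = 5·7.5 − 15·3.5 = -15.0000; (r_i+r_j)·cross = 20·-15.0000 = -300.0000
edge 3: (15,7.5)→(17,14)  cross = 15·14 − 17·7.5 = 82.5000; (r_i+r_j)·cross = 32·82.5000 = 2640.0000
edge 4: (17,14)→(12.5,31.5)  cross = 17·31.5 − 12.5·14 = 360.5000; (r_i+r_j)·cross = 29.5·360.5000 = 10634.7500
edge 5: (12.5,31.5)→(9.5,30.5)  cross = 12.5·30.5 − 9.5·31.5 = 82.0000; (r_i+r_j)·cross = 22·82.0000 = 1804.0000
edge 6: (9.5,30.5)→(3,22)  cross = 9.5·22 − 3·30.5 = 117.5000; (r_i+r_j)·cross = 12.5·117.5000 = 1468.7500
edge 7: (3,22)→(1,10.5)  cross = 3·10.5 − 1·22 = 9.5000; (r_i+r_j)·cross = 4·9.5000 = 38.0000
Σcross = 592.0000 → A = |Σcross|/2 = 296.0000 mm²
Σ(r_i+r_j)·cross = 16027.5000 → first moment M = |Σ|/6 = 2671.2500
R_c = M/A = 2671.2500/296.0000 = 9.0245 mm
θ = 350° = 6.108652 rad
V = θ·R_c·A = 6.108652·9.0245·296.0000 = 16317.738 mm³

Volume = 16317.738 mm³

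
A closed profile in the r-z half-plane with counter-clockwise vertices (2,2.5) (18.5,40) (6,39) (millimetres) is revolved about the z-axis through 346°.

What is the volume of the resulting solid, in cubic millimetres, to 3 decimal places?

Volume = 12062.204 mm³

Profile (r,z), 3 vertices: (2,2.5) (18.5,40) (6,39)
edge 0: (2,2.5)→(18.5,40)  cross = 2·40 − 18.5·2.5 = 33.7500; (r_i+r_j)·cross = 20.5·33.7500 = 691.8750
edge 1: (18.5,40)→(6,39)  cross = 18.5·39 − 6·40 = 481.5000; (r_i+r_j)·cross = 24.5·481.5000 = 11796.7500
edge 2: (6,39)→(2,2.5)  cross = 6·2.5 − 2·39 = -63.0000; (r_i+r_j)·cross = 8·-63.0000 = -504.0000
Σcross = 452.2500 → A = |Σcross|/2 = 226.1250 mm²
Σ(r_i+r_j)·cross = 11984.6250 → first moment M = |Σ|/6 = 1997.4375
R_c = M/A = 1997.4375/226.1250 = 8.8333 mm
θ = 346° = 6.038839 rad
V = θ·R_c·A = 6.038839·8.8333·226.1250 = 12062.204 mm³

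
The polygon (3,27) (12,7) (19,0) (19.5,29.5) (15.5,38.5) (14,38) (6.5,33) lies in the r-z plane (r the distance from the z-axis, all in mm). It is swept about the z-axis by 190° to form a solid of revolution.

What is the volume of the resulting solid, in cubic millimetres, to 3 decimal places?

Volume = 16466.222 mm³

Profile (r,z), 7 vertices: (3,27) (12,7) (19,0) (19.5,29.5) (15.5,38.5) (14,38) (6.5,33)
edge 0: (3,27)→(12,7)  cross = 3·7 − 12·27 = -303.0000; (r_i+r_j)·cross = 15·-303.0000 = -4545.0000
edge 1: (12,7)→(19,0)  cross = 12·0 − 19·7 = -133.0000; (r_i+r_j)·cross = 31·-133.0000 = -4123.0000
edge 2: (19,0)→(19.5,29.5)  cross = 19·29.5 − 19.5·0 = 560.5000; (r_i+r_j)·cross = 38.5·560.5000 = 21579.2500
edge 3: (19.5,29.5)→(15.5,38.5)  cross = 19.5·38.5 − 15.5·29.5 = 293.5000; (r_i+r_j)·cross = 35·293.5000 = 10272.5000
edge 4: (15.5,38.5)→(14,38)  cross = 15.5·38 − 14·38.5 = 50.0000; (r_i+r_j)·cross = 29.5·50.0000 = 1475.0000
edge 5: (14,38)→(6.5,33)  cross = 14·33 − 6.5·38 = 215.0000; (r_i+r_j)·cross = 20.5·215.0000 = 4407.5000
edge 6: (6.5,33)→(3,27)  cross = 6.5·27 − 3·33 = 76.5000; (r_i+r_j)·cross = 9.5·76.5000 = 726.7500
Σcross = 759.5000 → A = |Σcross|/2 = 379.7500 mm²
Σ(r_i+r_j)·cross = 29793.0000 → first moment M = |Σ|/6 = 4965.5000
R_c = M/A = 4965.5000/379.7500 = 13.0757 mm
θ = 190° = 3.316126 rad
V = θ·R_c·A = 3.316126·13.0757·379.7500 = 16466.222 mm³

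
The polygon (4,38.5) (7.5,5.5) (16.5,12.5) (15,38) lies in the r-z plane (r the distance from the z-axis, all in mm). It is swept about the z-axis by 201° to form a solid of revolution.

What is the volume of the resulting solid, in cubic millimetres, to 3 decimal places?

Profile (r,z), 4 vertices: (4,38.5) (7.5,5.5) (16.5,12.5) (15,38)
edge 0: (4,38.5)→(7.5,5.5)  cross = 4·5.5 − 7.5·38.5 = -266.7500; (r_i+r_j)·cross = 11.5·-266.7500 = -3067.6250
edge 1: (7.5,5.5)→(16.5,12.5)  cross = 7.5·12.5 − 16.5·5.5 = 3.0000; (r_i+r_j)·cross = 24·3.0000 = 72.0000
edge 2: (16.5,12.5)→(15,38)  cross = 16.5·38 − 15·12.5 = 439.5000; (r_i+r_j)·cross = 31.5·439.5000 = 13844.2500
edge 3: (15,38)→(4,38.5)  cross = 15·38.5 − 4·38 = 425.5000; (r_i+r_j)·cross = 19·425.5000 = 8084.5000
Σcross = 601.2500 → A = |Σcross|/2 = 300.6250 mm²
Σ(r_i+r_j)·cross = 18933.1250 → first moment M = |Σ|/6 = 3155.5208
R_c = M/A = 3155.5208/300.6250 = 10.4965 mm
θ = 201° = 3.508112 rad
V = θ·R_c·A = 3.508112·10.4965·300.6250 = 11069.920 mm³

Volume = 11069.920 mm³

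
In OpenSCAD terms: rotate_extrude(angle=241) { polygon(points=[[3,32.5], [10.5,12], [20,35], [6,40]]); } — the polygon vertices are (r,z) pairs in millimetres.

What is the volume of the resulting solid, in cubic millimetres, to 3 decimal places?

Profile (r,z), 4 vertices: (3,32.5) (10.5,12) (20,35) (6,40)
edge 0: (3,32.5)→(10.5,12)  cross = 3·12 − 10.5·32.5 = -305.2500; (r_i+r_j)·cross = 13.5·-305.2500 = -4120.8750
edge 1: (10.5,12)→(20,35)  cross = 10.5·35 − 20·12 = 127.5000; (r_i+r_j)·cross = 30.5·127.5000 = 3888.7500
edge 2: (20,35)→(6,40)  cross = 20·40 − 6·35 = 590.0000; (r_i+r_j)·cross = 26·590.0000 = 15340.0000
edge 3: (6,40)→(3,32.5)  cross = 6·32.5 − 3·40 = 75.0000; (r_i+r_j)·cross = 9·75.0000 = 675.0000
Σcross = 487.2500 → A = |Σcross|/2 = 243.6250 mm²
Σ(r_i+r_j)·cross = 15782.8750 → first moment M = |Σ|/6 = 2630.4792
R_c = M/A = 2630.4792/243.6250 = 10.7972 mm
θ = 241° = 4.206243 rad
V = θ·R_c·A = 4.206243·10.7972·243.6250 = 11064.436 mm³

Volume = 11064.436 mm³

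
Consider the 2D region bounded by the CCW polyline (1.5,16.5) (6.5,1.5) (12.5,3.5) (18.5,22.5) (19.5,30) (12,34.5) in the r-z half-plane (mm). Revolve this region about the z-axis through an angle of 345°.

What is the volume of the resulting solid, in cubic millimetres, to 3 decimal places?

Volume = 22270.096 mm³

Profile (r,z), 6 vertices: (1.5,16.5) (6.5,1.5) (12.5,3.5) (18.5,22.5) (19.5,30) (12,34.5)
edge 0: (1.5,16.5)→(6.5,1.5)  cross = 1.5·1.5 − 6.5·16.5 = -105.0000; (r_i+r_j)·cross = 8·-105.0000 = -840.0000
edge 1: (6.5,1.5)→(12.5,3.5)  cross = 6.5·3.5 − 12.5·1.5 = 4.0000; (r_i+r_j)·cross = 19·4.0000 = 76.0000
edge 2: (12.5,3.5)→(18.5,22.5)  cross = 12.5·22.5 − 18.5·3.5 = 216.5000; (r_i+r_j)·cross = 31·216.5000 = 6711.5000
edge 3: (18.5,22.5)→(19.5,30)  cross = 18.5·30 − 19.5·22.5 = 116.2500; (r_i+r_j)·cross = 38·116.2500 = 4417.5000
edge 4: (19.5,30)→(12,34.5)  cross = 19.5·34.5 − 12·30 = 312.7500; (r_i+r_j)·cross = 31.5·312.7500 = 9851.6250
edge 5: (12,34.5)→(1.5,16.5)  cross = 12·16.5 − 1.5·34.5 = 146.2500; (r_i+r_j)·cross = 13.5·146.2500 = 1974.3750
Σcross = 690.7500 → A = |Σcross|/2 = 345.3750 mm²
Σ(r_i+r_j)·cross = 22191.0000 → first moment M = |Σ|/6 = 3698.5000
R_c = M/A = 3698.5000/345.3750 = 10.7087 mm
θ = 345° = 6.021386 rad
V = θ·R_c·A = 6.021386·10.7087·345.3750 = 22270.096 mm³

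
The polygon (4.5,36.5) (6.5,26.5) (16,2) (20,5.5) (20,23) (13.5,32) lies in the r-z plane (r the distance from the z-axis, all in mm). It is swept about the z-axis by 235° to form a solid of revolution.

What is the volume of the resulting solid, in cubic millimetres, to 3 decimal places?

Profile (r,z), 6 vertices: (4.5,36.5) (6.5,26.5) (16,2) (20,5.5) (20,23) (13.5,32)
edge 0: (4.5,36.5)→(6.5,26.5)  cross = 4.5·26.5 − 6.5·36.5 = -118.0000; (r_i+r_j)·cross = 11·-118.0000 = -1298.0000
edge 1: (6.5,26.5)→(16,2)  cross = 6.5·2 − 16·26.5 = -411.0000; (r_i+r_j)·cross = 22.5·-411.0000 = -9247.5000
edge 2: (16,2)→(20,5.5)  cross = 16·5.5 − 20·2 = 48.0000; (r_i+r_j)·cross = 36·48.0000 = 1728.0000
edge 3: (20,5.5)→(20,23)  cross = 20·23 − 20·5.5 = 350.0000; (r_i+r_j)·cross = 40·350.0000 = 14000.0000
edge 4: (20,23)→(13.5,32)  cross = 20·32 − 13.5·23 = 329.5000; (r_i+r_j)·cross = 33.5·329.5000 = 11038.2500
edge 5: (13.5,32)→(4.5,36.5)  cross = 13.5·36.5 − 4.5·32 = 348.7500; (r_i+r_j)·cross = 18·348.7500 = 6277.5000
Σcross = 547.2500 → A = |Σcross|/2 = 273.6250 mm²
Σ(r_i+r_j)·cross = 22498.2500 → first moment M = |Σ|/6 = 3749.7083
R_c = M/A = 3749.7083/273.6250 = 13.7038 mm
θ = 235° = 4.101524 rad
V = θ·R_c·A = 4.101524·13.7038·273.6250 = 15379.518 mm³

Volume = 15379.518 mm³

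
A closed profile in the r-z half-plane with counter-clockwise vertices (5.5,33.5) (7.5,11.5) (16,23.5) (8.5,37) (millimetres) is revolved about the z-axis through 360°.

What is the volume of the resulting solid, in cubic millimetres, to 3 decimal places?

Profile (r,z), 4 vertices: (5.5,33.5) (7.5,11.5) (16,23.5) (8.5,37)
edge 0: (5.5,33.5)→(7.5,11.5)  cross = 5.5·11.5 − 7.5·33.5 = -188.0000; (r_i+r_j)·cross = 13·-188.0000 = -2444.0000
edge 1: (7.5,11.5)→(16,23.5)  cross = 7.5·23.5 − 16·11.5 = -7.7500; (r_i+r_j)·cross = 23.5·-7.7500 = -182.1250
edge 2: (16,23.5)→(8.5,37)  cross = 16·37 − 8.5·23.5 = 392.2500; (r_i+r_j)·cross = 24.5·392.2500 = 9610.1250
edge 3: (8.5,37)→(5.5,33.5)  cross = 8.5·33.5 − 5.5·37 = 81.2500; (r_i+r_j)·cross = 14·81.2500 = 1137.5000
Σcross = 277.7500 → A = |Σcross|/2 = 138.8750 mm²
Σ(r_i+r_j)·cross = 8121.5000 → first moment M = |Σ|/6 = 1353.5833
R_c = M/A = 1353.5833/138.8750 = 9.7468 mm
θ = 360° = 6.283185 rad
V = θ·R_c·A = 6.283185·9.7468·138.8750 = 8504.815 mm³

Volume = 8504.815 mm³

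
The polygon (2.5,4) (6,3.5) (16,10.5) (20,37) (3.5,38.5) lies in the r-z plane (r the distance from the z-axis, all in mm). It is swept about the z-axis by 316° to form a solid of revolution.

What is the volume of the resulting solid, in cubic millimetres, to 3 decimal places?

Profile (r,z), 5 vertices: (2.5,4) (6,3.5) (16,10.5) (20,37) (3.5,38.5)
edge 0: (2.5,4)→(6,3.5)  cross = 2.5·3.5 − 6·4 = -15.2500; (r_i+r_j)·cross = 8.5·-15.2500 = -129.6250
edge 1: (6,3.5)→(16,10.5)  cross = 6·10.5 − 16·3.5 = 7.0000; (r_i+r_j)·cross = 22·7.0000 = 154.0000
edge 2: (16,10.5)→(20,37)  cross = 16·37 − 20·10.5 = 382.0000; (r_i+r_j)·cross = 36·382.0000 = 13752.0000
edge 3: (20,37)→(3.5,38.5)  cross = 20·38.5 − 3.5·37 = 640.5000; (r_i+r_j)·cross = 23.5·640.5000 = 15051.7500
edge 4: (3.5,38.5)→(2.5,4)  cross = 3.5·4 − 2.5·38.5 = -82.2500; (r_i+r_j)·cross = 6·-82.2500 = -493.5000
Σcross = 932.0000 → A = |Σcross|/2 = 466.0000 mm²
Σ(r_i+r_j)·cross = 28334.6250 → first moment M = |Σ|/6 = 4722.4375
R_c = M/A = 4722.4375/466.0000 = 10.1340 mm
θ = 316° = 5.515240 rad
V = θ·R_c·A = 5.515240·10.1340·466.0000 = 26045.378 mm³

Volume = 26045.378 mm³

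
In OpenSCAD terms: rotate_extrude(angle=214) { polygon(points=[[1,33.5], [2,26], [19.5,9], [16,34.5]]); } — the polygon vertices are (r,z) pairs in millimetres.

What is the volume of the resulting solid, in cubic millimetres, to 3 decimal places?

Profile (r,z), 4 vertices: (1,33.5) (2,26) (19.5,9) (16,34.5)
edge 0: (1,33.5)→(2,26)  cross = 1·26 − 2·33.5 = -41.0000; (r_i+r_j)·cross = 3·-41.0000 = -123.0000
edge 1: (2,26)→(19.5,9)  cross = 2·9 − 19.5·26 = -489.0000; (r_i+r_j)·cross = 21.5·-489.0000 = -10513.5000
edge 2: (19.5,9)→(16,34.5)  cross = 19.5·34.5 − 16·9 = 528.7500; (r_i+r_j)·cross = 35.5·528.7500 = 18770.6250
edge 3: (16,34.5)→(1,33.5)  cross = 16·33.5 − 1·34.5 = 501.5000; (r_i+r_j)·cross = 17·501.5000 = 8525.5000
Σcross = 500.2500 → A = |Σcross|/2 = 250.1250 mm²
Σ(r_i+r_j)·cross = 16659.6250 → first moment M = |Σ|/6 = 2776.6042
R_c = M/A = 2776.6042/250.1250 = 11.1009 mm
θ = 214° = 3.735005 rad
V = θ·R_c·A = 3.735005·11.1009·250.1250 = 10370.629 mm³

Volume = 10370.629 mm³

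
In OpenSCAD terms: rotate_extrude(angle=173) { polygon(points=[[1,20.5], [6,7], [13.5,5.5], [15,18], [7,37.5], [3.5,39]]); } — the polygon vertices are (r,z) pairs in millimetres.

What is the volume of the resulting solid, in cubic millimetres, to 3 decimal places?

Volume = 6945.546 mm³

Profile (r,z), 6 vertices: (1,20.5) (6,7) (13.5,5.5) (15,18) (7,37.5) (3.5,39)
edge 0: (1,20.5)→(6,7)  cross = 1·7 − 6·20.5 = -116.0000; (r_i+r_j)·cross = 7·-116.0000 = -812.0000
edge 1: (6,7)→(13.5,5.5)  cross = 6·5.5 − 13.5·7 = -61.5000; (r_i+r_j)·cross = 19.5·-61.5000 = -1199.2500
edge 2: (13.5,5.5)→(15,18)  cross = 13.5·18 − 15·5.5 = 160.5000; (r_i+r_j)·cross = 28.5·160.5000 = 4574.2500
edge 3: (15,18)→(7,37.5)  cross = 15·37.5 − 7·18 = 436.5000; (r_i+r_j)·cross = 22·436.5000 = 9603.0000
edge 4: (7,37.5)→(3.5,39)  cross = 7·39 − 3.5·37.5 = 141.7500; (r_i+r_j)·cross = 10.5·141.7500 = 1488.3750
edge 5: (3.5,39)→(1,20.5)  cross = 3.5·20.5 − 1·39 = 32.7500; (r_i+r_j)·cross = 4.5·32.7500 = 147.3750
Σcross = 594.0000 → A = |Σcross|/2 = 297.0000 mm²
Σ(r_i+r_j)·cross = 13801.7500 → first moment M = |Σ|/6 = 2300.2917
R_c = M/A = 2300.2917/297.0000 = 7.7451 mm
θ = 173° = 3.019420 rad
V = θ·R_c·A = 3.019420·7.7451·297.0000 = 6945.546 mm³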